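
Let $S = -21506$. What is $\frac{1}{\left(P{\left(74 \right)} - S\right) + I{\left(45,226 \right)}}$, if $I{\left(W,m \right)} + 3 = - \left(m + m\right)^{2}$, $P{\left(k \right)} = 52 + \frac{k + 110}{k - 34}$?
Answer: $- \frac{5}{913722} \approx -5.4721 \cdot 10^{-6}$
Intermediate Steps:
$P{\left(k \right)} = 52 + \frac{110 + k}{-34 + k}$
$I{\left(W,m \right)} = -3 - 4 m^{2}$ ($I{\left(W,m \right)} = -3 - \left(m + m\right)^{2} = -3 - \left(2 m\right)^{2} = -3 - 4 m^{2}$)
$\frac{1}{\left(P{\left(74 \right)} - S\right) + I{\left(45,226 \right)}} = \frac{1}{\left(\frac{-1658 + 53 \cdot 74}{-34 + 74} - -21506\right) - \left(3 + 4 \cdot 226^{2}\right)} = \frac{1}{\left(\frac{-1658 + 3922}{40} + 21506\right) - 204307} = \frac{1}{\left(\frac{1}{40} \cdot 2264 + 21506\right) - 204307} = \frac{1}{\left(\frac{283}{5} + 21506\right) - 204307} = \frac{1}{\frac{107813}{5} - 204307} = \frac{1}{- \frac{913722}{5}} = - \frac{5}{913722}$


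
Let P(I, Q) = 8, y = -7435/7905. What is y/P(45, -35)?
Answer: -1487/12648 ≈ -0.11757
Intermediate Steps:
y = -1487/1581 (y = -7435*1/7905 = -1487/1581 ≈ -0.94054)
y/P(45, -35) = -1487/1581/8 = -1487/1581*⅛ = -1487/12648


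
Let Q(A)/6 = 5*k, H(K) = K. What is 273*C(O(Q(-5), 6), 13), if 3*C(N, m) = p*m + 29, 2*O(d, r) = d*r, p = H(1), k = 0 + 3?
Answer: 3822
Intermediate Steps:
k = 3
p = 1
Q(A) = 90 (Q(A) = 6*(5*3) = 6*15 = 90)
O(d, r) = d*r/2 (O(d, r) = (d*r)/2 = d*r/2)
C(N, m) = 29/3 + m/3 (C(N, m) = (1*m + 29)/3 = (m + 29)/3 = (29 + m)/3 = 29/3 + m/3)
273*C(O(Q(-5), 6), 13) = 273*(29/3 + (⅓)*13) = 273*(29/3 + 13/3) = 273*14 = 3822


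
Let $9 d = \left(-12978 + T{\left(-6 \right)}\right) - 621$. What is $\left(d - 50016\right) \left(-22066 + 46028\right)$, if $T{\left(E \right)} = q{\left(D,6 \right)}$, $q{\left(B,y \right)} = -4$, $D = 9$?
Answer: $- \frac{11112305614}{9} \approx -1.2347 \cdot 10^{9}$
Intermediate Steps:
$T{\left(E \right)} = -4$
$d = - \frac{13603}{9}$ ($d = \frac{\left(-12978 - 4\right) - 621}{9} = \frac{-12982 - 621}{9} = \frac{1}{9} \left(-13603\right) = - \frac{13603}{9} \approx -1511.4$)
$\left(d - 50016\right) \left(-22066 + 46028\right) = \left(- \frac{13603}{9} - 50016\right) \left(-22066 + 46028\right) = \left(- \frac{463747}{9}\right) 23962 = - \frac{11112305614}{9}$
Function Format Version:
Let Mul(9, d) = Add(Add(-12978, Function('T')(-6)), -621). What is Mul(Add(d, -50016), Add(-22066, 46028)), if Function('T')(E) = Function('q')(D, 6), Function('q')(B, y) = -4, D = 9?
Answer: Rational(-11112305614, 9) ≈ -1.2347e+9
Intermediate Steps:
Function('T')(E) = -4
d = Rational(-13603, 9) (d = Mul(Rational(1, 9), Add(Add(-12978, -4), -621)) = Mul(Rational(1, 9), Add(-12982, -621)) = Mul(Rational(1, 9), -13603) = Rational(-13603, 9) ≈ -1511.4)
Mul(Add(d, -50016), Add(-22066, 46028)) = Mul(Add(Rational(-13603, 9), -50016), Add(-22066, 46028)) = Mul(Rational(-463747, 9), 23962) = Rational(-11112305614, 9)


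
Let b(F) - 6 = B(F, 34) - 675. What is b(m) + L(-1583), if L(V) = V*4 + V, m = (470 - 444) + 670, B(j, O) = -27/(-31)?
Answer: -266077/31 ≈ -8583.1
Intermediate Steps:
B(j, O) = 27/31 (B(j, O) = -27*(-1/31) = 27/31)
m = 696 (m = 26 + 670 = 696)
L(V) = 5*V (L(V) = 4*V + V = 5*V)
b(F) = -20712/31 (b(F) = 6 + (27/31 - 675) = 6 - 20898/31 = -20712/31)
b(m) + L(-1583) = -20712/31 + 5*(-1583) = -20712/31 - 7915 = -266077/31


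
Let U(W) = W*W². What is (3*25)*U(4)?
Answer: 4800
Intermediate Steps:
U(W) = W³
(3*25)*U(4) = (3*25)*4³ = 75*64 = 4800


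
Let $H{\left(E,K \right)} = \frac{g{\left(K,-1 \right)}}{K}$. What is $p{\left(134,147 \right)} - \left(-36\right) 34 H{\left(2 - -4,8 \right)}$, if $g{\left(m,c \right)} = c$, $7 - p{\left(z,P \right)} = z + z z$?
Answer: $-18236$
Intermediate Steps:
$p{\left(z,P \right)} = 7 - z - z^{2}$ ($p{\left(z,P \right)} = 7 - \left(z + z z\right) = 7 - \left(z + z^{2}\right) = 7 - z - z^{2}$)
$H{\left(E,K \right)} = - \frac{1}{K}$
$p{\left(134,147 \right)} - \left(-36\right) 34 H{\left(2 - -4,8 \right)} = \left(7 - 134 - 134^{2}\right) - \left(-36\right) 34 \left(- \frac{1}{8}\right) = \left(7 - 134 - 17956\right) - - 1224 \left(\left(-1\right) \frac{1}{8}\right) = \left(7 - 134 - 17956\right) - \left(-1224\right) \left(- \frac{1}{8}\right) = -18083 - 153 = -18236$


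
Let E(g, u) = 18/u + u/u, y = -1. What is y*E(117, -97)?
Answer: -79/97 ≈ -0.81443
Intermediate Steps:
E(g, u) = 1 + 18/u (E(g, u) = 18/u + 1 = 1 + 18/u)
y*E(117, -97) = -(18 - 97)/(-97) = -(-1)*(-79)/97 = -1*79/97 = -79/97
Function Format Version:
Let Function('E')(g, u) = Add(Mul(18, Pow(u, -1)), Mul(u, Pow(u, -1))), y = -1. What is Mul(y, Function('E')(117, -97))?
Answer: Rational(-79, 97) ≈ -0.81443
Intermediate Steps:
Function('E')(g, u) = Add(1, Mul(18, Pow(u, -1))) (Function('E')(g, u) = Add(Mul(18, Pow(u, -1)), 1) = Add(1, Mul(18, Pow(u, -1))))
Mul(y, Function('E')(117, -97)) = Mul(-1, Mul(Pow(-97, -1), Add(18, -97))) = Mul(-1, Mul(Rational(-1, 97), -79)) = Mul(-1, Rational(79, 97)) = Rational(-79, 97)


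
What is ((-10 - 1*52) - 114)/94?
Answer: -88/47 ≈ -1.8723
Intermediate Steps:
((-10 - 1*52) - 114)/94 = ((-10 - 52) - 114)/94 = (-62 - 114)/94 = (1/94)*(-176) = -88/47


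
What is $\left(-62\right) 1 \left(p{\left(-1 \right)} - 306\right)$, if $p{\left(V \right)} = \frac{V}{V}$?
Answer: $18910$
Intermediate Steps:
$p{\left(V \right)} = 1$
$\left(-62\right) 1 \left(p{\left(-1 \right)} - 306\right) = \left(-62\right) 1 \left(1 - 306\right) = \left(-62\right) \left(-305\right) = 18910$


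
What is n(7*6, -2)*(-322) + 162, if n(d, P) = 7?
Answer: -2092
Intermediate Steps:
n(7*6, -2)*(-322) + 162 = 7*(-322) + 162 = -2254 + 162 = -2092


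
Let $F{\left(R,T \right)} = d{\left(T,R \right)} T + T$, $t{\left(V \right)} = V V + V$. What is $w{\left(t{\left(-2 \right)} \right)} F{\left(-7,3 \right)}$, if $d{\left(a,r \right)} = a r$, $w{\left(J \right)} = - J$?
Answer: $120$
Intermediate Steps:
$t{\left(V \right)} = V + V^{2}$ ($t{\left(V \right)} = V^{2} + V = V + V^{2}$)
$F{\left(R,T \right)} = T + R T^{2}$ ($F{\left(R,T \right)} = T R T + T = R T T + T = R T^{2} + T = T + R T^{2}$)
$w{\left(t{\left(-2 \right)} \right)} F{\left(-7,3 \right)} = - \left(-2\right) \left(1 - 2\right) 3 \left(1 - 21\right) = - \left(-2\right) \left(-1\right) 3 \left(1 - 21\right) = \left(-1\right) 2 \cdot 3 \left(-20\right) = \left(-2\right) \left(-60\right) = 120$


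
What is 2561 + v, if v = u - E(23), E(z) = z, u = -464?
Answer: 2074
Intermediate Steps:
v = -487 (v = -464 - 1*23 = -464 - 23 = -487)
2561 + v = 2561 - 487 = 2074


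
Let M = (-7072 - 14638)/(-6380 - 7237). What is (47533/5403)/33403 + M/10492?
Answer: 1784860304167/4297430977685946 ≈ 0.00041533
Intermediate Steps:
M = 21710/13617 (M = -21710/(-13617) = -21710*(-1/13617) = 21710/13617 ≈ 1.5943)
(47533/5403)/33403 + M/10492 = (47533/5403)/33403 + (21710/13617)/10492 = (47533*(1/5403))*(1/33403) + (21710/13617)*(1/10492) = (47533/5403)*(1/33403) + 10855/71434782 = 47533/180476409 + 10855/71434782 = 1784860304167/4297430977685946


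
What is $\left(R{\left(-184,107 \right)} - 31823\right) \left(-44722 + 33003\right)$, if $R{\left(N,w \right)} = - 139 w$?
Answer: $547230424$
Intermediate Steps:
$\left(R{\left(-184,107 \right)} - 31823\right) \left(-44722 + 33003\right) = \left(\left(-139\right) 107 - 31823\right) \left(-44722 + 33003\right) = \left(-14873 - 31823\right) \left(-11719\right) = \left(-46696\right) \left(-11719\right) = 547230424$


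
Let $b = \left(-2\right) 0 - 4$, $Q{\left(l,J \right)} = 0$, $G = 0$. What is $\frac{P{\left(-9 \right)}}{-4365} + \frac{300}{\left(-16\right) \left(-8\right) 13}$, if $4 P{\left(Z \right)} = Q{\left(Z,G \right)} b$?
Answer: $\frac{75}{416} \approx 0.18029$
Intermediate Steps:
$b = -4$ ($b = 0 - 4 = -4$)
$P{\left(Z \right)} = 0$ ($P{\left(Z \right)} = \frac{0 \left(-4\right)}{4} = \frac{1}{4} \cdot 0 = 0$)
$\frac{P{\left(-9 \right)}}{-4365} + \frac{300}{\left(-16\right) \left(-8\right) 13} = \frac{0}{-4365} + \frac{300}{\left(-16\right) \left(-8\right) 13} = 0 \left(- \frac{1}{4365}\right) + \frac{300}{128 \cdot 13} = 0 + \frac{300}{1664} = 0 + 300 \cdot \frac{1}{1664} = 0 + \frac{75}{416} = \frac{75}{416}$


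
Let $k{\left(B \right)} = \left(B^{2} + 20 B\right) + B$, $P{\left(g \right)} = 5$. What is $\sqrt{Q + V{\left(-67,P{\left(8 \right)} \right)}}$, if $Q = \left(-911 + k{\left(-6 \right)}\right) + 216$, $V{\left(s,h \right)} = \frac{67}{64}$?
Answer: $\frac{i \sqrt{50173}}{8} \approx 27.999 i$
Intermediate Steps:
$V{\left(s,h \right)} = \frac{67}{64}$ ($V{\left(s,h \right)} = 67 \cdot \frac{1}{64} = \frac{67}{64}$)
$k{\left(B \right)} = B^{2} + 21 B$
$Q = -785$ ($Q = \left(-911 - 6 \left(21 - 6\right)\right) + 216 = \left(-911 - 90\right) + 216 = -1001 + 216 = -785$)
$\sqrt{Q + V{\left(-67,P{\left(8 \right)} \right)}} = \sqrt{-785 + \frac{67}{64}} = \sqrt{- \frac{50173}{64}} = \frac{i \sqrt{50173}}{8}$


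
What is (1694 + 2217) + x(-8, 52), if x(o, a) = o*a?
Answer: 3495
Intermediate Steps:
x(o, a) = a*o
(1694 + 2217) + x(-8, 52) = (1694 + 2217) + 52*(-8) = 3911 - 416 = 3495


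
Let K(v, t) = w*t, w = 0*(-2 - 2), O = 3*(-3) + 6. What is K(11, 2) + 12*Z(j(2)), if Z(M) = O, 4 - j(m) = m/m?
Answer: -36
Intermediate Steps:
O = -3 (O = -9 + 6 = -3)
w = 0 (w = 0*(-4) = 0)
j(m) = 3 (j(m) = 4 - m/m = 4 - 1*1 = 4 - 1 = 3)
Z(M) = -3
K(v, t) = 0 (K(v, t) = 0*t = 0)
K(11, 2) + 12*Z(j(2)) = 0 + 12*(-3) = 0 - 36 = -36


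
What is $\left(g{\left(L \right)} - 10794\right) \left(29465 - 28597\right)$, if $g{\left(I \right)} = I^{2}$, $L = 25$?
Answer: $-8826692$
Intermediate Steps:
$\left(g{\left(L \right)} - 10794\right) \left(29465 - 28597\right) = \left(25^{2} - 10794\right) \left(29465 - 28597\right) = \left(625 - 10794\right) 868 = \left(-10169\right) 868 = -8826692$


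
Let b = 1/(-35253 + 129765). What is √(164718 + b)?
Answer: √91959157733619/23628 ≈ 405.85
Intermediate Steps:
b = 1/94512 ≈ 1.0581e-5
√(164718 + b) = √(164718 + 1/94512) = √(15567827617/94512) = √91959157733619/23628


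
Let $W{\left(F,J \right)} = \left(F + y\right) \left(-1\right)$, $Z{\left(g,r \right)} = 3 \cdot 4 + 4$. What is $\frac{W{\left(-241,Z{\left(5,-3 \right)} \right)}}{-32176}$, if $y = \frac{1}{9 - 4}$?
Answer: $- \frac{301}{40220} \approx -0.0074838$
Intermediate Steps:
$Z{\left(g,r \right)} = 16$ ($Z{\left(g,r \right)} = 12 + 4 = 16$)
$y = \frac{1}{5} \approx 0.2$
$W{\left(F,J \right)} = - \frac{1}{5} - F$ ($W{\left(F,J \right)} = \left(F + \frac{1}{5}\right) \left(-1\right) = \left(\frac{1}{5} + F\right) \left(-1\right) = - \frac{1}{5} - F$)
$\frac{W{\left(-241,Z{\left(5,-3 \right)} \right)}}{-32176} = \frac{- \frac{1}{5} - -241}{-32176} = \left(- \frac{1}{5} + 241\right) \left(- \frac{1}{32176}\right) = \frac{1204}{5} \left(- \frac{1}{32176}\right) = - \frac{301}{40220}$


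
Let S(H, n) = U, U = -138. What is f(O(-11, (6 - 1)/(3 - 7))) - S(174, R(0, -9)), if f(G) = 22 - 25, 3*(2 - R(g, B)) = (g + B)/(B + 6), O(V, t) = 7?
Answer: 135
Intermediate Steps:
R(g, B) = 2 - (B + g)/(3*(6 + B)) (R(g, B) = 2 - (g + B)/(3*(B + 6)) = 2 - (B + g)/(3*(6 + B)))
S(H, n) = -138
f(G) = -3
f(O(-11, (6 - 1)/(3 - 7))) - S(174, R(0, -9)) = -3 - 1*(-138) = -3 + 138 = 135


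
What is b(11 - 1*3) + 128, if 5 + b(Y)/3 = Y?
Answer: 137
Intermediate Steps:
b(Y) = -15 + 3*Y
b(11 - 1*3) + 128 = (-15 + 3*(11 - 1*3)) + 128 = (-15 + 3*(11 - 3)) + 128 = (-15 + 3*8) + 128 = (-15 + 24) + 128 = 9 + 128 = 137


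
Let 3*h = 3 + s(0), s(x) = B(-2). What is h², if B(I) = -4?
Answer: ⅑ ≈ 0.11111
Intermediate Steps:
s(x) = -4
h = -⅓ (h = (3 - 4)/3 = (⅓)*(-1) = -⅓ ≈ -0.33333)
h² = (-⅓)² = ⅑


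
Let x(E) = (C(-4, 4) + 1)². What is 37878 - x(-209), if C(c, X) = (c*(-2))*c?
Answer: 36917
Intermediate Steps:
C(c, X) = -2*c² (C(c, X) = (-2*c)*c = -2*c²)
x(E) = 961 (x(E) = (-2*(-4)² + 1)² = (-2*16 + 1)² = (-32 + 1)² = (-31)² = 961)
37878 - x(-209) = 37878 - 1*961 = 37878 - 961 = 36917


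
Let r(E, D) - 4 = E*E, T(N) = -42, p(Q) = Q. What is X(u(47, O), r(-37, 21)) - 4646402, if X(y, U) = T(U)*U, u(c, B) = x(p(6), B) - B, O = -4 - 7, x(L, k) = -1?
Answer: -4704068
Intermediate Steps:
O = -11
u(c, B) = -1 - B
r(E, D) = 4 + E² (r(E, D) = 4 + E*E = 4 + E²)
X(y, U) = -42*U
X(u(47, O), r(-37, 21)) - 4646402 = -42*(4 + (-37)²) - 4646402 = -42*(4 + 1369) - 4646402 = -42*1373 - 4646402 = -57666 - 4646402 = -4704068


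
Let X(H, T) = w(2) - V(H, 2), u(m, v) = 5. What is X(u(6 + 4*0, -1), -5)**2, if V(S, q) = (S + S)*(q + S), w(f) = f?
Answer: 4624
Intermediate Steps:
V(S, q) = 2*S*(S + q) (V(S, q) = (2*S)*(S + q) = 2*S*(S + q))
X(H, T) = 2 - 2*H*(2 + H) (X(H, T) = 2 - 2*H*(H + 2) = 2 - 2*H*(2 + H))
X(u(6 + 4*0, -1), -5)**2 = (2 - 2*5*(2 + 5))**2 = (2 - 2*5*7)**2 = (2 - 70)**2 = (-68)**2 = 4624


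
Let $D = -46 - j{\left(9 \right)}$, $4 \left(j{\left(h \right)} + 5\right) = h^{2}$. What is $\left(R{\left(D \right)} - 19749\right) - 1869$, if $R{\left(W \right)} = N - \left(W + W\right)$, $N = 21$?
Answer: $- \frac{42949}{2} \approx -21475.0$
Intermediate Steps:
$j{\left(h \right)} = -5 + \frac{h^{2}}{4}$
$D = - \frac{245}{4}$ ($D = -46 - \left(-5 + \frac{9^{2}}{4}\right) = -46 - \left(-5 + \frac{1}{4} \cdot 81\right) = -46 - \left(-5 + \frac{81}{4}\right) = -46 - \frac{61}{4} = - \frac{245}{4} \approx -61.25$)
$R{\left(W \right)} = 21 - 2 W$ ($R{\left(W \right)} = 21 - \left(W + W\right) = 21 - 2 W$)
$\left(R{\left(D \right)} - 19749\right) - 1869 = \left(\left(21 - - \frac{245}{2}\right) - 19749\right) - 1869 = \left(\left(21 + \frac{245}{2}\right) - 19749\right) - 1869 = \left(\frac{287}{2} - 19749\right) - 1869 = - \frac{39211}{2} - 1869 = - \frac{42949}{2}$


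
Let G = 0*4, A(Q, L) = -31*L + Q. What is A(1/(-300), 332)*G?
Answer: 0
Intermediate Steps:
A(Q, L) = Q - 31*L
G = 0
A(1/(-300), 332)*G = (1/(-300) - 31*332)*0 = (-1/300 - 10292)*0 = -3087601/300*0 = 0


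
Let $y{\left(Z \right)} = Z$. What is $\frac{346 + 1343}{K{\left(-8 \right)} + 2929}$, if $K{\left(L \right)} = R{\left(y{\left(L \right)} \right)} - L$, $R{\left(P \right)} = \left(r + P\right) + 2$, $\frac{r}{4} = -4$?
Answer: $\frac{1689}{2915} \approx 0.57942$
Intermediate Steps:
$r = -16$ ($r = 4 \left(-4\right) = -16$)
$R{\left(P \right)} = -14 + P$ ($R{\left(P \right)} = \left(-16 + P\right) + 2 = -14 + P$)
$K{\left(L \right)} = -14$ ($K{\left(L \right)} = \left(-14 + L\right) - L = -14$)
$\frac{346 + 1343}{K{\left(-8 \right)} + 2929} = \frac{346 + 1343}{-14 + 2929} = \frac{1689}{2915}$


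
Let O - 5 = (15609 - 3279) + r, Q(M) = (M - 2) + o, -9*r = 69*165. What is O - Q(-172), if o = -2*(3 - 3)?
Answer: 11244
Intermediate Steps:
r = -1265 (r = -23*165/3 = -1/9*11385 = -1265)
o = 0 (o = -2*0 = 0)
Q(M) = -2 + M (Q(M) = (M - 2) + 0 = (-2 + M) + 0 = -2 + M)
O = 11070 (O = 5 + ((15609 - 3279) - 1265) = 5 + (12330 - 1265) = 5 + 11065 = 11070)
O - Q(-172) = 11070 - (-2 - 172) = 11070 - 1*(-174) = 11070 + 174 = 11244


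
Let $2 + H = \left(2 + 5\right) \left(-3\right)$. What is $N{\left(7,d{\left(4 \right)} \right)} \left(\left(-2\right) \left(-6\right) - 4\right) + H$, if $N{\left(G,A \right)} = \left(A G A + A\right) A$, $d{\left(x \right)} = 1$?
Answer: $41$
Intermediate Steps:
$H = -23$ ($H = -2 + \left(2 + 5\right) \left(-3\right) = -2 + 7 \left(-3\right) = -2 - 21 = -23$)
$N{\left(G,A \right)} = A \left(A + G A^{2}\right)$ ($N{\left(G,A \right)} = \left(G A^{2} + A\right) A = \left(A + G A^{2}\right) A = A \left(A + G A^{2}\right)$)
$N{\left(7,d{\left(4 \right)} \right)} \left(\left(-2\right) \left(-6\right) - 4\right) + H = 1^{2} \left(1 + 1 \cdot 7\right) \left(\left(-2\right) \left(-6\right) - 4\right) - 23 = 1 \left(1 + 7\right) \left(12 - 4\right) - 23 = 1 \cdot 8 \cdot 8 - 23 = 8 \cdot 8 - 23 = 64 - 23 = 41$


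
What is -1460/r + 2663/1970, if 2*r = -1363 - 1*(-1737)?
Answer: -2378219/368390 ≈ -6.4557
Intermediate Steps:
r = 187 (r = (-1363 - 1*(-1737))/2 = (-1363 + 1737)/2 = (½)*374 = 187)
-1460/r + 2663/1970 = -1460/187 + 2663/1970 = -2378219/368390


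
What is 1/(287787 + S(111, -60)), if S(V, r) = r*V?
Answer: 1/281127 ≈ 3.5571e-6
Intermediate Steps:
S(V, r) = V*r
1/(287787 + S(111, -60)) = 1/(287787 + 111*(-60)) = 1/(287787 - 6660) = 1/281127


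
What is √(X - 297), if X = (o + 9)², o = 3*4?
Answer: 12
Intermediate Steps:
o = 12
X = 441 (X = (12 + 9)² = 21² = 441)
√(X - 297) = √(441 - 297) = √144 = 12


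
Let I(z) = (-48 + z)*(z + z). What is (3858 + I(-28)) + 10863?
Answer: 18977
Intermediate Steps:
I(z) = 2*z*(-48 + z) (I(z) = (-48 + z)*(2*z) = 2*z*(-48 + z))
(3858 + I(-28)) + 10863 = (3858 + 2*(-28)*(-48 - 28)) + 10863 = (3858 + 2*(-28)*(-76)) + 10863 = (3858 + 4256) + 10863 = 8114 + 10863 = 18977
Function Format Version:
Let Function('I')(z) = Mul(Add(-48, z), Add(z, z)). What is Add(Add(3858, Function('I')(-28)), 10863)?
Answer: 18977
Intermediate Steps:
Function('I')(z) = Mul(2, z, Add(-48, z)) (Function('I')(z) = Mul(Add(-48, z), Mul(2, z)) = Mul(2, z, Add(-48, z)))
Add(Add(3858, Function('I')(-28)), 10863) = Add(Add(3858, Mul(2, -28, Add(-48, -28))), 10863) = Add(Add(3858, Mul(2, -28, -76)), 10863) = Add(Add(3858, 4256), 10863) = Add(8114, 10863) = 18977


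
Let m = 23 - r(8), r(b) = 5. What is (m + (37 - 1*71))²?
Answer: 256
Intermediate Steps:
m = 18 (m = 23 - 1*5 = 23 - 5 = 18)
(m + (37 - 1*71))² = (18 + (37 - 1*71))² = (18 + (37 - 71))² = (18 - 34)² = (-16)² = 256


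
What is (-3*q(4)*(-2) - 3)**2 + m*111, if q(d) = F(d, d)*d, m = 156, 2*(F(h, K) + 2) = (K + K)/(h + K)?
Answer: 18837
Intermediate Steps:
F(h, K) = -2 + K/(K + h) (F(h, K) = -2 + ((K + K)/(h + K))/2 = -2 + ((2*K)/(K + h))/2 = -2 + (2*K/(K + h))/2 = -2 + K/(K + h))
q(d) = -3*d/2 (q(d) = ((-d - 2*d)/(d + d))*d = ((-3*d)/((2*d)))*d = ((1/(2*d))*(-3*d))*d = -3*d/2)
(-3*q(4)*(-2) - 3)**2 + m*111 = (-(-9)*4/2*(-2) - 3)**2 + 156*111 = (-3*(-6)*(-2) - 3)**2 + 17316 = (18*(-2) - 3)**2 + 17316 = (-36 - 3)**2 + 17316 = (-39)**2 + 17316 = 1521 + 17316 = 18837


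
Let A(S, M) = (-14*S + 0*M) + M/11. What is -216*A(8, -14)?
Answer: 269136/11 ≈ 24467.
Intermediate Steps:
A(S, M) = -14*S + M/11 (A(S, M) = (-14*S + 0) + M*(1/11) = -14*S + M/11)
-216*A(8, -14) = -216*(-14*8 + (1/11)*(-14)) = -216*(-112 - 14/11) = -216*(-1246/11) = 269136/11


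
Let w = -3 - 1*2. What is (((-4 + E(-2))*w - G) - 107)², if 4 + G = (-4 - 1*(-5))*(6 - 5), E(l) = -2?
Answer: 5476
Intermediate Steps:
G = -3 (G = -4 + (-4 - 1*(-5))*(6 - 5) = -4 + (-4 + 5)*1 = -4 + 1*1 = -4 + 1 = -3)
w = -5 (w = -3 - 2 = -5)
(((-4 + E(-2))*w - G) - 107)² = (((-4 - 2)*(-5) - 1*(-3)) - 107)² = ((-6*(-5) + 3) - 107)² = ((30 + 3) - 107)² = (33 - 107)² = (-74)² = 5476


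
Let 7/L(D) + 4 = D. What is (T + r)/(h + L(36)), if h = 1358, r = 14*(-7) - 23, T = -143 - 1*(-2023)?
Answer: 56288/43463 ≈ 1.2951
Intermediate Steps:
L(D) = 7/(-4 + D)
T = 1880 (T = -143 + 2023 = 1880)
r = -121 (r = -98 - 23 = -121)
(T + r)/(h + L(36)) = (1880 - 121)/(1358 + 7/(-4 + 36)) = 1759/(1358 + 7/32) = 1759/(43463/32) = 1759*(32/43463) = 56288/43463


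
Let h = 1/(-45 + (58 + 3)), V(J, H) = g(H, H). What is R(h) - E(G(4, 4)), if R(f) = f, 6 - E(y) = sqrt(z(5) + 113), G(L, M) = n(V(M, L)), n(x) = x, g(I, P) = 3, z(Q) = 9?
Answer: -95/16 + sqrt(122) ≈ 5.1079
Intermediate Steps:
V(J, H) = 3
G(L, M) = 3
E(y) = 6 - sqrt(122) (E(y) = 6 - sqrt(9 + 113) = 6 - sqrt(122))
h = 1/16 (h = 1/(-45 + 61) = 1/16 ≈ 0.062500)
R(h) - E(G(4, 4)) = 1/16 - (6 - sqrt(122)) = 1/16 + (-6 + sqrt(122)) = -95/16 + sqrt(122)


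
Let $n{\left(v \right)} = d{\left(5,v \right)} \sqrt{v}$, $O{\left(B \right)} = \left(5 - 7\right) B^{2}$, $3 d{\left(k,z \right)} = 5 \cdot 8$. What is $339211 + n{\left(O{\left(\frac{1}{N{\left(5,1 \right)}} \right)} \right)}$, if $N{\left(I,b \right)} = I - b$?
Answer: $339211 + \frac{10 i \sqrt{2}}{3} \approx 3.3921 \cdot 10^{5} + 4.714 i$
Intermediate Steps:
$d{\left(k,z \right)} = \frac{40}{3}$ ($d{\left(k,z \right)} = \frac{5 \cdot 8}{3} = \frac{1}{3} \cdot 40 = \frac{40}{3}$)
$O{\left(B \right)} = - 2 B^{2}$
$n{\left(v \right)} = \frac{40 \sqrt{v}}{3}$
$339211 + n{\left(O{\left(\frac{1}{N{\left(5,1 \right)}} \right)} \right)} = 339211 + \frac{40 \sqrt{- 2 \left(\frac{1}{5 - 1}\right)^{2}}}{3} = 339211 + \frac{40 \sqrt{- 2 \left(\frac{1}{4}\right)^{2}}}{3} = 339211 + \frac{40 \sqrt{- \frac{2}{16}}}{3} = 339211 + \frac{40 \sqrt{\left(-2\right) \frac{1}{16}}}{3} = 339211 + \frac{40 \sqrt{- \frac{1}{8}}}{3} = 339211 + \frac{40 \frac{i \sqrt{2}}{4}}{3} = 339211 + \frac{10 i \sqrt{2}}{3}$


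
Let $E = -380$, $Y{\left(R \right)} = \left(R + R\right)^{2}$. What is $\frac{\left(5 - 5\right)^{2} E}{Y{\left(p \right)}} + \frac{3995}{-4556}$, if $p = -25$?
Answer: $- \frac{235}{268} \approx -0.87687$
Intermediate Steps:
$Y{\left(R \right)} = 4 R^{2}$ ($Y{\left(R \right)} = \left(2 R\right)^{2} = 4 R^{2}$)
$\frac{\left(5 - 5\right)^{2} E}{Y{\left(p \right)}} + \frac{3995}{-4556} = \frac{\left(5 - 5\right)^{2} \left(-380\right)}{4 \left(-25\right)^{2}} + \frac{3995}{-4556} = \frac{0^{2} \left(-380\right)}{4 \cdot 625} + 3995 \left(- \frac{1}{4556}\right) = \frac{0 \left(-380\right)}{2500} - \frac{235}{268} = 0 \cdot \frac{1}{2500} - \frac{235}{268} = 0 - \frac{235}{268} = - \frac{235}{268}$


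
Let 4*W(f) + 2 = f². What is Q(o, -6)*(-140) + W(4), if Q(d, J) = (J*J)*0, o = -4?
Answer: 7/2 ≈ 3.5000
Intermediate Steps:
Q(d, J) = 0 (Q(d, J) = J²*0 = 0)
W(f) = -½ + f²/4
Q(o, -6)*(-140) + W(4) = 0*(-140) + (-½ + (¼)*4²) = 0 + (-½ + (¼)*16) = 0 + (-½ + 4) = 0 + 7/2 = 7/2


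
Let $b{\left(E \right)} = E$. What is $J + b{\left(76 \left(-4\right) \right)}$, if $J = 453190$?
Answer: $452886$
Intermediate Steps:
$J + b{\left(76 \left(-4\right) \right)} = 453190 + 76 \left(-4\right) = 453190 - 304 = 452886$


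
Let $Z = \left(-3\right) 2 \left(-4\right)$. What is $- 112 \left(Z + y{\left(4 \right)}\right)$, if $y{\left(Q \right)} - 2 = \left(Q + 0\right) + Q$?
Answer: $-3808$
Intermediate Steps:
$Z = 24$ ($Z = \left(-6\right) \left(-4\right) = 24$)
$y{\left(Q \right)} = 2 + 2 Q$ ($y{\left(Q \right)} = 2 + \left(\left(Q + 0\right) + Q\right) = 2 + \left(Q + Q\right) = 2 + 2 Q$)
$- 112 \left(Z + y{\left(4 \right)}\right) = - 112 \left(24 + \left(2 + 2 \cdot 4\right)\right) = - 112 \left(24 + \left(2 + 8\right)\right) = - 112 \left(24 + 10\right) = \left(-112\right) 34 = -3808$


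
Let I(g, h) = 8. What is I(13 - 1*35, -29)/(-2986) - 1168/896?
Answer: -109213/83608 ≈ -1.3063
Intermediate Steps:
I(13 - 1*35, -29)/(-2986) - 1168/896 = 8/(-2986) - 1168/896 = 8*(-1/2986) - 1168*1/896 = -4/1493 - 73/56 = -109213/83608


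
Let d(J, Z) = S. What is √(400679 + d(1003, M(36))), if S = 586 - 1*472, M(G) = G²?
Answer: √400793 ≈ 633.08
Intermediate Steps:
S = 114 (S = 586 - 472 = 114)
d(J, Z) = 114
√(400679 + d(1003, M(36))) = √(400679 + 114) = √400793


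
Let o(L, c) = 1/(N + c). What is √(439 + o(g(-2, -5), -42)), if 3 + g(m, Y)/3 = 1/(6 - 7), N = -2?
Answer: √212465/22 ≈ 20.952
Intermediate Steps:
g(m, Y) = -12 (g(m, Y) = -9 + 3/(6 - 7) = -9 + 3/(-1) = -9 + 3*(-1) = -9 - 3 = -12)
o(L, c) = 1/(-2 + c)
√(439 + o(g(-2, -5), -42)) = √(439 + 1/(-2 - 42)) = √(439 + 1/(-44)) = √(439 - 1/44) = √(19315/44) = √212465/22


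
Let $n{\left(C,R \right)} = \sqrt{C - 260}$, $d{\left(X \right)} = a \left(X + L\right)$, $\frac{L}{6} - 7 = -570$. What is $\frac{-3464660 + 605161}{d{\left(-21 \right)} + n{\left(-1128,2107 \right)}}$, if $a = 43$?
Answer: $\frac{417935795343}{21361870037} + \frac{5718998 i \sqrt{347}}{21361870037} \approx 19.565 + 0.0049871 i$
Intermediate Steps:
$L = -3378$ ($L = 42 + 6 \left(-570\right) = 42 - 3420 = -3378$)
$d{\left(X \right)} = -145254 + 43 X$ ($d{\left(X \right)} = 43 \left(X - 3378\right) = 43 \left(-3378 + X\right) = -145254 + 43 X$)
$n{\left(C,R \right)} = \sqrt{-260 + C}$
$\frac{-3464660 + 605161}{d{\left(-21 \right)} + n{\left(-1128,2107 \right)}} = \frac{-3464660 + 605161}{\left(-145254 + 43 \left(-21\right)\right) + \sqrt{-260 - 1128}} = - \frac{2859499}{\left(-145254 - 903\right) + \sqrt{-1388}} = - \frac{2859499}{-146157 + 2 i \sqrt{347}}$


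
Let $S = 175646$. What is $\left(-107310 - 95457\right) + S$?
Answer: $-27121$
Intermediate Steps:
$\left(-107310 - 95457\right) + S = \left(-107310 - 95457\right) + 175646 = -202767 + 175646 = -27121$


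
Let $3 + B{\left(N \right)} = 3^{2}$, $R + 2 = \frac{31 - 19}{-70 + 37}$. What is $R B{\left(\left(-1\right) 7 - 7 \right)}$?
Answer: $- \frac{156}{11} \approx -14.182$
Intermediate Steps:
$R = - \frac{26}{11}$ ($R = -2 + \frac{31 - 19}{-70 + 37} = -2 + \frac{12}{-33} = -2 + 12 \left(- \frac{1}{33}\right) = -2 - \frac{4}{11} = - \frac{26}{11} \approx -2.3636$)
$B{\left(N \right)} = 6$ ($B{\left(N \right)} = -3 + 3^{2} = -3 + 9 = 6$)
$R B{\left(\left(-1\right) 7 - 7 \right)} = \left(- \frac{26}{11}\right) 6 = - \frac{156}{11}$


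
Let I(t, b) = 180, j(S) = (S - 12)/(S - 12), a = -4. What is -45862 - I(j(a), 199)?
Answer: -46042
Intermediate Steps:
j(S) = 1 (j(S) = (-12 + S)/(-12 + S) = 1)
-45862 - I(j(a), 199) = -45862 - 1*180 = -45862 - 180 = -46042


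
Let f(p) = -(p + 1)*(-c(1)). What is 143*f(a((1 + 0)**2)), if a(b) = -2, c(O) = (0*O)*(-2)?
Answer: 0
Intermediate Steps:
c(O) = 0 (c(O) = 0*(-2) = 0)
f(p) = 0 (f(p) = -(p + 1)*(-1*0) = -(1 + p)*0 = -1*0 = 0)
143*f(a((1 + 0)**2)) = 143*0 = 0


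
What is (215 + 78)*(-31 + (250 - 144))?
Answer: 21975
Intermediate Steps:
(215 + 78)*(-31 + (250 - 144)) = 293*(-31 + 106) = 293*75 = 21975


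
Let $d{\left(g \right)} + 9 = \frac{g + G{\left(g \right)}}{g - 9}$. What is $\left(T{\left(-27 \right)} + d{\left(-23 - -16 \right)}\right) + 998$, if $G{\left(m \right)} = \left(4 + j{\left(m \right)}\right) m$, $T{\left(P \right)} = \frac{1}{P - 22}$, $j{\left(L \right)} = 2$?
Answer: $\frac{777761}{784} \approx 992.04$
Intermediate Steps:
$T{\left(P \right)} = \frac{1}{-22 + P}$
$G{\left(m \right)} = 6 m$ ($G{\left(m \right)} = \left(4 + 2\right) m = 6 m$)
$d{\left(g \right)} = -9 + \frac{7 g}{-9 + g}$ ($d{\left(g \right)} = -9 + \frac{g + 6 g}{g - 9} = -9 + \frac{7 g}{-9 + g}$)
$\left(T{\left(-27 \right)} + d{\left(-23 - -16 \right)}\right) + 998 = \left(\frac{1}{-22 - 27} + \frac{81 - 2 \left(-23 - -16\right)}{-9 - 7}\right) + 998 = \left(\frac{1}{-49} + \frac{81 - 2 \left(-23 + 16\right)}{-9 + \left(-23 + 16\right)}\right) + 998 = \left(- \frac{1}{49} + \frac{81 - -14}{-9 - 7}\right) + 998 = \left(- \frac{1}{49} + \frac{81 + 14}{-16}\right) + 998 = \left(- \frac{1}{49} - \frac{95}{16}\right) + 998 = - \frac{4671}{784} + 998 = \frac{777761}{784}$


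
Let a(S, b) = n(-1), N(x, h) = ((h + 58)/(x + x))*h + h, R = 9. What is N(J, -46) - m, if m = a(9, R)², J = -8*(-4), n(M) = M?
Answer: -445/8 ≈ -55.625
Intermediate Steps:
J = 32
N(x, h) = h + h*(58 + h)/(2*x) (N(x, h) = ((58 + h)/((2*x)))*h + h = ((58 + h)*(1/(2*x)))*h + h = ((58 + h)/(2*x))*h + h = h*(58 + h)/(2*x) + h = h + h*(58 + h)/(2*x))
a(S, b) = -1
m = 1 (m = (-1)² = 1)
N(J, -46) - m = (½)*(-46)*(58 - 46 + 2*32)/32 - 1*1 = (½)*(-46)*(1/32)*(58 - 46 + 64) - 1 = (½)*(-46)*(1/32)*76 - 1 = -437/8 - 1 = -445/8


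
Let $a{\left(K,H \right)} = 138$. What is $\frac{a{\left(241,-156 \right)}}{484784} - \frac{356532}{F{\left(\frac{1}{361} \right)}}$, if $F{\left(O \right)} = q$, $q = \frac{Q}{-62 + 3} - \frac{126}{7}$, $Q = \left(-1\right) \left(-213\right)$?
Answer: $\frac{1699603285357}{103016600} \approx 16498.0$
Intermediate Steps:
$Q = 213$
$q = - \frac{1275}{59}$ ($q = \frac{213}{-62 + 3} - \frac{126}{7} = \frac{213}{-59} - 18 = 213 \left(- \frac{1}{59}\right) - 18 = - \frac{213}{59} - 18 = - \frac{1275}{59} \approx -21.61$)
$F{\left(O \right)} = - \frac{1275}{59}$
$\frac{a{\left(241,-156 \right)}}{484784} - \frac{356532}{F{\left(\frac{1}{361} \right)}} = \frac{138}{484784} - \frac{356532}{- \frac{1275}{59}} = 138 \cdot \frac{1}{484784} - - \frac{7011796}{425} = \frac{69}{242392} + \frac{7011796}{425} = \frac{1699603285357}{103016600}$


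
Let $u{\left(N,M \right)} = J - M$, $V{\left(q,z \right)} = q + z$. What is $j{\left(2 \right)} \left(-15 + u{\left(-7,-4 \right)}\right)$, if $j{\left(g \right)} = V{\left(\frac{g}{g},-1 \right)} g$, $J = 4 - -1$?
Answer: $0$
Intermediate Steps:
$J = 5$ ($J = 4 + 1 = 5$)
$u{\left(N,M \right)} = 5 - M$
$j{\left(g \right)} = 0$ ($j{\left(g \right)} = \left(\frac{g}{g} - 1\right) g = \left(1 - 1\right) g = 0 g = 0$)
$j{\left(2 \right)} \left(-15 + u{\left(-7,-4 \right)}\right) = 0 \left(-15 + \left(5 - -4\right)\right) = 0 \left(-15 + \left(5 + 4\right)\right) = 0 \left(-15 + 9\right) = 0 \left(-6\right) = 0$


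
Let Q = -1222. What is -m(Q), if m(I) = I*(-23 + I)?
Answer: -1521390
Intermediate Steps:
-m(Q) = -(-1222)*(-23 - 1222) = -(-1222)*(-1245) = -1*1521390 = -1521390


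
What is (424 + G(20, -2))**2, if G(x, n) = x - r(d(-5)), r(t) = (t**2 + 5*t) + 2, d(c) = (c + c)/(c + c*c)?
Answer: 3157729/16 ≈ 1.9736e+5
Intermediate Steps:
d(c) = 2*c/(c + c**2) (d(c) = (2*c)/(c + c**2) = 2*c/(c + c**2))
r(t) = 2 + t**2 + 5*t
G(x, n) = 1/4 + x (G(x, n) = x - (2 + (2/(1 - 5))**2 + 5*(2/(1 - 5))) = x - (2 + (2/(-4))**2 + 5*(2/(-4))) = x - (2 + (2*(-1/4))**2 + 5*(2*(-1/4))) = x - (2 + (-1/2)**2 + 5*(-1/2)) = x - (2 + 1/4 - 5/2) = x - 1*(-1/4) = x + 1/4 = 1/4 + x)
(424 + G(20, -2))**2 = (424 + (1/4 + 20))**2 = (424 + 81/4)**2 = (1777/4)**2 = 3157729/16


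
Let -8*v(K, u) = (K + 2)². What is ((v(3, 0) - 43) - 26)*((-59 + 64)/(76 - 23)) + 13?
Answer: 2627/424 ≈ 6.1958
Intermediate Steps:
v(K, u) = -(2 + K)²/8 (v(K, u) = -(K + 2)²/8 = -(2 + K)²/8)
((v(3, 0) - 43) - 26)*((-59 + 64)/(76 - 23)) + 13 = ((-(2 + 3)²/8 - 43) - 26)*((-59 + 64)/(76 - 23)) + 13 = ((-⅛*5² - 43) - 26)*(5/53) + 13 = ((-⅛*25 - 43) - 26)*(5*(1/53)) + 13 = ((-25/8 - 43) - 26)*(5/53) + 13 = (-369/8 - 26)*(5/53) + 13 = -577/8*5/53 + 13 = -2885/424 + 13 = 2627/424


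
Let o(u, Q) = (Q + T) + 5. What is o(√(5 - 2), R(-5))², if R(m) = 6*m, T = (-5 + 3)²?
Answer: 441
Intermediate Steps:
T = 4 (T = (-2)² = 4)
o(u, Q) = 9 + Q (o(u, Q) = (Q + 4) + 5 = (4 + Q) + 5 = 9 + Q)
o(√(5 - 2), R(-5))² = (9 + 6*(-5))² = (9 - 30)² = (-21)² = 441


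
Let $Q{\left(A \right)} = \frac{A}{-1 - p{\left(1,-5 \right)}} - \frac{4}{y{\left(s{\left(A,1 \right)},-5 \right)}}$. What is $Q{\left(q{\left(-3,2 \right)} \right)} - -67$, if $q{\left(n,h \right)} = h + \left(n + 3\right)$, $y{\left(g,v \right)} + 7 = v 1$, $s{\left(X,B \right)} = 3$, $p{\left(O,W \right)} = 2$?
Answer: $\frac{200}{3} \approx 66.667$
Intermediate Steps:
$y{\left(g,v \right)} = -7 + v$ ($y{\left(g,v \right)} = -7 + v 1 = -7 + v$)
$q{\left(n,h \right)} = 3 + h + n$ ($q{\left(n,h \right)} = h + \left(3 + n\right) = 3 + h + n$)
$Q{\left(A \right)} = \frac{1}{3} - \frac{A}{3}$ ($Q{\left(A \right)} = \frac{A}{-1 - 2} - \frac{4}{-7 - 5} = \frac{A}{-1 - 2} - \frac{4}{-12} = \frac{A}{-3} - - \frac{1}{3} = A \left(- \frac{1}{3}\right) + \frac{1}{3} = - \frac{A}{3} + \frac{1}{3} = \frac{1}{3} - \frac{A}{3}$)
$Q{\left(q{\left(-3,2 \right)} \right)} - -67 = \left(\frac{1}{3} - \frac{3 + 2 - 3}{3}\right) - -67 = \left(\frac{1}{3} - \frac{2}{3}\right) + 67 = - \frac{1}{3} + 67 = \frac{200}{3}$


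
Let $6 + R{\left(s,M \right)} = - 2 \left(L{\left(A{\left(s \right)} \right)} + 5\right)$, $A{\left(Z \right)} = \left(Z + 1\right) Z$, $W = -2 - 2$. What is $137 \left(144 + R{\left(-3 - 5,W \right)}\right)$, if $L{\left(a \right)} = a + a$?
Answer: $-13152$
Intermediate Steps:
$W = -4$ ($W = -2 - 2 = -4$)
$A{\left(Z \right)} = Z \left(1 + Z\right)$ ($A{\left(Z \right)} = \left(1 + Z\right) Z = Z \left(1 + Z\right)$)
$L{\left(a \right)} = 2 a$
$R{\left(s,M \right)} = -16 - 4 s \left(1 + s\right)$ ($R{\left(s,M \right)} = -6 - 2 \left(2 s \left(1 + s\right) + 5\right) = -6 - 2 \left(5 + 2 s \left(1 + s\right)\right) = -6 - \left(10 + 4 s \left(1 + s\right)\right) = -16 - 4 s \left(1 + s\right)$)
$137 \left(144 + R{\left(-3 - 5,W \right)}\right) = 137 \left(144 - \left(16 + 4 \left(-3 - 5\right) \left(1 - 8\right)\right)\right) = 137 \left(144 - \left(16 - 32 \left(1 - 8\right)\right)\right) = 137 \left(144 - \left(16 - -224\right)\right) = 137 \left(144 - 240\right) = 137 \left(-96\right) = -13152$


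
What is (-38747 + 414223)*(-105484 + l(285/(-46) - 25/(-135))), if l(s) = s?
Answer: -24597168612634/621 ≈ -3.9609e+10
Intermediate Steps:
(-38747 + 414223)*(-105484 + l(285/(-46) - 25/(-135))) = (-38747 + 414223)*(-105484 + (285/(-46) - 25/(-135))) = 375476*(-105484 + (285*(-1/46) - 25*(-1/135))) = 375476*(-105484 + (-285/46 + 5/27)) = 375476*(-105484 - 7465/1242) = 375476*(-131018593/1242) = -24597168612634/621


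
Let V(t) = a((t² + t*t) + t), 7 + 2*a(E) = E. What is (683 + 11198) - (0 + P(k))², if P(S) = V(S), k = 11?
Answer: -3248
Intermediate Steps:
a(E) = -7/2 + E/2
V(t) = -7/2 + t² + t/2 (V(t) = -7/2 + ((t² + t*t) + t)/2 = -7/2 + ((t² + t²) + t)/2 = -7/2 + (2*t² + t)/2 = -7/2 + (t + 2*t²)/2 = -7/2 + (t² + t/2) = -7/2 + t² + t/2)
P(S) = -7/2 + S*(1 + 2*S)/2
(683 + 11198) - (0 + P(k))² = (683 + 11198) - (0 + (-7/2 + (½)*11*(1 + 2*11)))² = 11881 - (0 + (-7/2 + (½)*11*(1 + 22)))² = 11881 - (0 + (-7/2 + (½)*11*23))² = 11881 - (0 + (-7/2 + 253/2))² = 11881 - (0 + 123)² = 11881 - 1*123² = 11881 - 1*15129 = 11881 - 15129 = -3248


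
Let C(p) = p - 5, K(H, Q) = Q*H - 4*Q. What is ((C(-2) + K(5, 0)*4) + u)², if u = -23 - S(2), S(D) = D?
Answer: 1024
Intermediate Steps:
K(H, Q) = -4*Q + H*Q (K(H, Q) = H*Q - 4*Q = -4*Q + H*Q)
C(p) = -5 + p
u = -25 (u = -23 - 1*2 = -23 - 2 = -25)
((C(-2) + K(5, 0)*4) + u)² = (((-5 - 2) + (0*(-4 + 5))*4) - 25)² = ((-7 + (0*1)*4) - 25)² = ((-7 + 0*4) - 25)² = ((-7 + 0) - 25)² = (-7 - 25)² = (-32)² = 1024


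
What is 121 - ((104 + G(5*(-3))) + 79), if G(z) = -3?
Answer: -59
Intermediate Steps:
121 - ((104 + G(5*(-3))) + 79) = 121 - ((104 - 3) + 79) = 121 - (101 + 79) = 121 - 1*180 = 121 - 180 = -59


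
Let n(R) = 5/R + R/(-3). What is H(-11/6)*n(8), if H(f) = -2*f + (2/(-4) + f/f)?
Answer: -1225/144 ≈ -8.5069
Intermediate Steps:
n(R) = 5/R - R/3 (n(R) = 5/R + R*(-1/3) = 5/R - R/3)
H(f) = 1/2 - 2*f (H(f) = -2*f + (2*(-1/4) + 1) = -2*f + (-1/2 + 1) = -2*f + 1/2 = 1/2 - 2*f)
H(-11/6)*n(8) = (1/2 - (-22)/6)*(5/8 - 1/3*8) = (1/2 - (-22)/6)*(5*(1/8) - 8/3) = (1/2 - 2*(-11/6))*(5/8 - 8/3) = (1/2 + 11/3)*(-49/24) = (25/6)*(-49/24) = -1225/144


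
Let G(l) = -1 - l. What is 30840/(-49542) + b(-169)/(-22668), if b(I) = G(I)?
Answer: -9825058/15597473 ≈ -0.62991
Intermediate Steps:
b(I) = -1 - I
30840/(-49542) + b(-169)/(-22668) = 30840/(-49542) + (-1 - 1*(-169))/(-22668) = 30840*(-1/49542) + (-1 + 169)*(-1/22668) = -5140/8257 + 168*(-1/22668) = -5140/8257 - 14/1889 = -9825058/15597473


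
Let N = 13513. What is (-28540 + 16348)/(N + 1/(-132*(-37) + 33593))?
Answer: -78185264/86656617 ≈ -0.90224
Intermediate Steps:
(-28540 + 16348)/(N + 1/(-132*(-37) + 33593)) = (-28540 + 16348)/(13513 + 1/(-132*(-37) + 33593)) = -12192/(13513 + 1/(4884 + 33593)) = -12192/(13513 + 1/38477) = -12192/519939702/38477 = -12192*38477/519939702 = -78185264/86656617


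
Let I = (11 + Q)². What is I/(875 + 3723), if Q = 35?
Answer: 1058/2299 ≈ 0.46020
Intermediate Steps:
I = 2116 (I = (11 + 35)² = 46² = 2116)
I/(875 + 3723) = 2116/(875 + 3723) = 2116/4598 = 2116*(1/4598) = 1058/2299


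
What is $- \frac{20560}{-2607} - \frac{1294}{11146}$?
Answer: $\frac{112894151}{14528811} \approx 7.7704$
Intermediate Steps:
$- \frac{20560}{-2607} - \frac{1294}{11146} = \left(-20560\right) \left(- \frac{1}{2607}\right) - \frac{647}{5573} = \frac{20560}{2607} - \frac{647}{5573} = \frac{112894151}{14528811}$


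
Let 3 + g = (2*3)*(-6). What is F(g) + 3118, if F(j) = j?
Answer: 3079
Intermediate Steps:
g = -39 (g = -3 + (2*3)*(-6) = -3 + 6*(-6) = -3 - 36 = -39)
F(g) + 3118 = -39 + 3118 = 3079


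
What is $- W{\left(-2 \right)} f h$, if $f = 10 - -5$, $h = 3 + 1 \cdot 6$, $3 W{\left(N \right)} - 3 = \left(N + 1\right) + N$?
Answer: $0$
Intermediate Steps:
$W{\left(N \right)} = \frac{4}{3} + \frac{2 N}{3}$ ($W{\left(N \right)} = 1 + \frac{\left(N + 1\right) + N}{3} = 1 + \frac{\left(1 + N\right) + N}{3} = 1 + \frac{1 + 2 N}{3} = 1 + \left(\frac{1}{3} + \frac{2 N}{3}\right) = \frac{4}{3} + \frac{2 N}{3}$)
$h = 9$ ($h = 3 + 6 = 9$)
$f = 15$ ($f = 10 + 5 = 15$)
$- W{\left(-2 \right)} f h = - \left(\frac{4}{3} + \frac{2}{3} \left(-2\right)\right) 15 \cdot 9 = - \left(\frac{4}{3} - \frac{4}{3}\right) 15 \cdot 9 = - 0 \cdot 15 \cdot 9 = - 0 \cdot 9 = \left(-1\right) 0 = 0$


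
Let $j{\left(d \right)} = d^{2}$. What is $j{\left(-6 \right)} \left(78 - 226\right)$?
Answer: $-5328$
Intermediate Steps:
$j{\left(-6 \right)} \left(78 - 226\right) = \left(-6\right)^{2} \left(78 - 226\right) = 36 \left(-148\right) = -5328$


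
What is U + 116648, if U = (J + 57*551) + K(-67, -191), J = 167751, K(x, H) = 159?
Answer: 315965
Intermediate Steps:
U = 199317 (U = (167751 + 57*551) + 159 = (167751 + 31407) + 159 = 199158 + 159 = 199317)
U + 116648 = 199317 + 116648 = 315965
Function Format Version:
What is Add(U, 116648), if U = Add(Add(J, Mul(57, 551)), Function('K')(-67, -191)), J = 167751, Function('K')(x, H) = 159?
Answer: 315965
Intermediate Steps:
U = 199317 (U = Add(Add(167751, Mul(57, 551)), 159) = Add(Add(167751, 31407), 159) = Add(199158, 159) = 199317)
Add(U, 116648) = Add(199317, 116648) = 315965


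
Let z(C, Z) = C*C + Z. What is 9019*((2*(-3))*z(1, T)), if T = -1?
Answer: 0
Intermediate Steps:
z(C, Z) = Z + C**2 (z(C, Z) = C**2 + Z = Z + C**2)
9019*((2*(-3))*z(1, T)) = 9019*((2*(-3))*(-1 + 1**2)) = 9019*(-6*(-1 + 1)) = 9019*(-6*0) = 9019*0 = 0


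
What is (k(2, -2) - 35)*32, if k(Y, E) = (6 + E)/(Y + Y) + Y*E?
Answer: -1216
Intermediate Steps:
k(Y, E) = E*Y + (6 + E)/(2*Y) (k(Y, E) = (6 + E)/((2*Y)) + E*Y = (6 + E)*(1/(2*Y)) + E*Y = (6 + E)/(2*Y) + E*Y = E*Y + (6 + E)/(2*Y))
(k(2, -2) - 35)*32 = ((3 + (½)*(-2) - 2*2²)/2 - 35)*32 = ((3 - 1 - 2*4)/2 - 35)*32 = ((3 - 1 - 8)/2 - 35)*32 = ((½)*(-6) - 35)*32 = (-3 - 35)*32 = -38*32 = -1216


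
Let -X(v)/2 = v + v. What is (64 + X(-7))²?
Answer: 8464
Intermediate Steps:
X(v) = -4*v (X(v) = -2*(v + v) = -4*v)
(64 + X(-7))² = (64 - 4*(-7))² = (64 + 28)² = 92² = 8464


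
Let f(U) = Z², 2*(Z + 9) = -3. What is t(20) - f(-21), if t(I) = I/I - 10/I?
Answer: -439/4 ≈ -109.75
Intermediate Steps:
Z = -21/2 (Z = -9 + (½)*(-3) = -9 - 3/2 = -21/2 ≈ -10.500)
f(U) = 441/4 (f(U) = (-21/2)² = 441/4)
t(I) = 1 - 10/I
t(20) - f(-21) = (-10 + 20)/20 - 1*441/4 = (1/20)*10 - 441/4 = ½ - 441/4 = -439/4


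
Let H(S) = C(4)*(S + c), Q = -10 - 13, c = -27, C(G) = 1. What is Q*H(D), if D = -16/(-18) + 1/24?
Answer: 43171/72 ≈ 599.60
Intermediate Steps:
Q = -23
D = 67/72 (D = -16*(-1/18) + 1*(1/24) = 8/9 + 1/24 = 67/72 ≈ 0.93056)
H(S) = -27 + S (H(S) = 1*(S - 27) = 1*(-27 + S) = -27 + S)
Q*H(D) = -23*(-27 + 67/72) = -23*(-1877/72) = 43171/72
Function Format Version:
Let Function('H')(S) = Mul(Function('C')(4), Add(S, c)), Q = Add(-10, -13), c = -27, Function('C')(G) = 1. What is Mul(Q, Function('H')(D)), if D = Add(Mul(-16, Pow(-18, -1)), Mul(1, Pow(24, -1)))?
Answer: Rational(43171, 72) ≈ 599.60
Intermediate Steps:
Q = -23
D = Rational(67, 72) (D = Add(Mul(-16, Rational(-1, 18)), Mul(1, Rational(1, 24))) = Add(Rational(8, 9), Rational(1, 24)) = Rational(67, 72) ≈ 0.93056)
Function('H')(S) = Add(-27, S) (Function('H')(S) = Mul(1, Add(S, -27)) = Mul(1, Add(-27, S)) = Add(-27, S))
Mul(Q, Function('H')(D)) = Mul(-23, Add(-27, Rational(67, 72))) = Mul(-23, Rational(-1877, 72)) = Rational(43171, 72)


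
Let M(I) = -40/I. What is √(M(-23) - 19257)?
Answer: I*√10186033/23 ≈ 138.76*I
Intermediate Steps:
√(M(-23) - 19257) = √(-40/(-23) - 19257) = √(-40*(-1/23) - 19257) = √(40/23 - 19257) = √(-442871/23) = I*√10186033/23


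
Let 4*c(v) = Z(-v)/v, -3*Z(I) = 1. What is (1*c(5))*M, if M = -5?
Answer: 1/12 ≈ 0.083333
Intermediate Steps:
Z(I) = -1/3 (Z(I) = -1/3*1 = -1/3)
c(v) = -1/(12*v) (c(v) = (-1/(3*v))/4 = -1/(12*v))
(1*c(5))*M = (1*(-1/12/5))*(-5) = (1*(-1/12*1/5))*(-5) = (1*(-1/60))*(-5) = -1/60*(-5) = 1/12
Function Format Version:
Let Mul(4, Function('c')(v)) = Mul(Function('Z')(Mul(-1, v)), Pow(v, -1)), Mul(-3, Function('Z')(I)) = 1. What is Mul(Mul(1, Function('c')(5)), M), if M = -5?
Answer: Rational(1, 12) ≈ 0.083333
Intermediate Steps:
Function('Z')(I) = Rational(-1, 3) (Function('Z')(I) = Mul(Rational(-1, 3), 1) = Rational(-1, 3))
Function('c')(v) = Mul(Rational(-1, 12), Pow(v, -1)) (Function('c')(v) = Mul(Rational(1, 4), Mul(Rational(-1, 3), Pow(v, -1))) = Mul(Rational(-1, 12), Pow(v, -1)))
Mul(Mul(1, Function('c')(5)), M) = Mul(Mul(1, Mul(Rational(-1, 12), Pow(5, -1))), -5) = Mul(Mul(1, Mul(Rational(-1, 12), Rational(1, 5))), -5) = Mul(Mul(1, Rational(-1, 60)), -5) = Mul(Rational(-1, 60), -5) = Rational(1, 12)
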